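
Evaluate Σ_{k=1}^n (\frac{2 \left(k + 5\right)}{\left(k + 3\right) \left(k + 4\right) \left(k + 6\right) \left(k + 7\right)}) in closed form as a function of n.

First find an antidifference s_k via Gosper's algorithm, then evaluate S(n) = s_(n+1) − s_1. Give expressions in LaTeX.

S(n) = \frac{n \left(n + 11\right)}{28 \left(n^{2} + 11 n + 28\right)}

The ratio is (k + 3)*(k + 6)**2/((k + 5)**2*(k + 8)).
So A=k + 3 and B=k + 8, with C=k**2 + 10*k + 25.
Set up (k + 3)·f(k+1) − (k + 7)·f(k) − (k**2 + 10*k + 25) = 0.
Bound: deg f ≤ 4.
Solve for f: f(k) = k*(k + 4)*(k + 5)*(k + 9)/36 (degree 4 ≤ 4).
Get s_k = R·t_k = k*(k + 9)/(18*(k**2 + 9*k + 18)) with R(k) = B(k−1)f(k)/C(k) = k*(k + 4)*(k + 7)*(k + 9)/(36*(k + 5)).
Verify: 2*(k + 5)/(k**4 + 20*k**3 + 145*k**2 + 450*k + 504) matches t_k.
Σ_(k=1)^n t_k = s_(n+1) − s_(1) = ((n**2 + 11*n + 10)/(18*(n**2 + 11*n + 28))) − (5/252), i.e. n*(n + 11)/(28*(n**2 + 11*n + 28)).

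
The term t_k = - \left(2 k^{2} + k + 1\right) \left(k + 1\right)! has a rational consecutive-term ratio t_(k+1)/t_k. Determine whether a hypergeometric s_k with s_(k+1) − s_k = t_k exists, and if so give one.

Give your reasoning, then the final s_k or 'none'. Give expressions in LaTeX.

r(k) = (k + 2)*(k + 2*(k + 1)**2 + 2)/(2*k**2 + k + 1) after simplifying.
A = k + 2, B = 1, C = k**2 + k/2 + 1/2.
f must satisfy (k + 2)·f(k+1) − (1)·f(k) = k**2 + k/2 + 1/2.
Degrees (1,0,2) ⇒ d ≤ 1.
Solve for f: f(k) = (2*k - 3)/2 (degree 1 ≤ 1).
R(k) = B(k−1)·f(k)/C(k) = (2*k - 3)/(2*k**2 + k + 1); s_k = R·t_k = -(2*k - 3)*factorial(k + 1).
s_(k+1) − s_k = -(2*k**2 + k + 1)*factorial(k + 1) = t_k.

s_k = - \left(2 k - 3\right) \left(k + 1\right)!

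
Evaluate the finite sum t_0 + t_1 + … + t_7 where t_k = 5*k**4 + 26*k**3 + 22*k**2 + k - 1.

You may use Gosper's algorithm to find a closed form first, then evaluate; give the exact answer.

Σ = 46864

The ratio is (5*k**4 + 46*k**3 + 130*k**2 + 143*k + 53)/(5*k**4 + 26*k**3 + 22*k**2 + k - 1).
Gosper form: A/B · C(k+1)/C(k) with A=1, B=1, C=k**4 + 26*k**3/5 + 22*k**2/5 + k/5 - 1/5.
Key eq: (1)·f(k+1) = (1)·f(k) + (k**4 + 26*k**3/5 + 22*k**2/5 + k/5 - 1/5).
From deg A=0, deg B=0, deg C=4: d=5.
Coefficient equations give f(k) = k*(k**4 + 4*k**3 - 4*k**2 - 4*k + 2)/5.
So s_k = (B(k−1)f/C)·t_k = (k*(k**4 + 4*k**3 - 4*k**2 - 4*k + 2)/(5*k**4 + 26*k**3 + 22*k**2 + k - 1))·t_k = k*(k**4 + 4*k**3 - 4*k**2 - 4*k + 2).
Δs = 5*k**4 + 26*k**3 + 22*k**2 + k - 1, as required.
Sum = s_(8) − s_(0); s_(8) = 46864, s_(0) = 0 ⇒ 46864.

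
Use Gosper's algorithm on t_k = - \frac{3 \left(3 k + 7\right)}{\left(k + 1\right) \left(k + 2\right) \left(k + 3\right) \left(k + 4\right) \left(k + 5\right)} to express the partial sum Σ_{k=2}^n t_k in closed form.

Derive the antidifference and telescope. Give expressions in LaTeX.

S(n) = \frac{- n^{3} - 11 n^{2} - 38 n + 50}{30 \left(n^{3} + 11 n^{2} + 38 n + 40\right)}

r(k) = (k + 1)*(3*k + 10)/((k + 6)*(3*k + 7)) after simplifying.
Take A(k)=k + 1, B(k)=k + 6, C(k)=k + 7/3.
Need (k + 1)·f(k+1) − (k + 5)·f(k) = k + 7/3.
Bound: deg f ≤ 4.
Solve for f: f(k) = k*(k + 2)*(k**2 + 8*k + 19)/36 (degree 4 ≤ 4).
Then R = B(k−1)f/C = k*(k + 2)*(k + 5)*(k**2 + 8*k + 19)/(12*(3*k + 7)), so s_k = R(k)·t_k = k*(-k**2 - 8*k - 19)/(4*(k**3 + 8*k**2 + 19*k + 12)).
Δs = 3*(-3*k - 7)/(k**5 + 15*k**4 + 85*k**3 + 225*k**2 + 274*k + 120), as required.
s_(n+1) = (-n**3 - 11*n**2 - 38*n - 28)/(4*(n**3 + 11*n**2 + 38*n + 40)) and s_(2) = -13/60, so S(n) = (-n**3 - 11*n**2 - 38*n + 50)/(30*(n**3 + 11*n**2 + 38*n + 40)).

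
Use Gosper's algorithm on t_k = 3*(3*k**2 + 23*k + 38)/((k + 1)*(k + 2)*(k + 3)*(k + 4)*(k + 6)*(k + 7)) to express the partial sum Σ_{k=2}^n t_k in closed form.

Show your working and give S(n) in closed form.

S(n) = (n**3 + 13*n**2 + 50*n - 64)/(40*(n**3 + 13*n**2 + 50*n + 56))

The ratio is (k + 1)*(k + 6)*(23*k + 3*(k + 1)**2 + 61)/((k + 5)*(k + 8)*(3*k**2 + 23*k + 38)).
Take A(k)=k + 1, B(k)=k + 8, C(k)=k**3 + 38*k**2/3 + 51*k + 190/3.
Key eq: (k + 1)·f(k+1) = (k + 7)·f(k) + (k**3 + 38*k**2/3 + 51*k + 190/3).
Bound: deg f ≤ 6.
Coefficient equations give f(k) = k*(k + 2)*(k + 4)*(k + 5)*(k**2 + 10*k + 27)/54.
Then R = B(k−1)f/C = k*(k + 2)*(k + 4)*(k + 7)*(k**2 + 10*k + 27)/(18*(3*k**2 + 23*k + 38)), so s_k = R(k)·t_k = k*(k**2 + 10*k + 27)/(6*(k**3 + 10*k**2 + 27*k + 18)).
s_(k+1) − s_k = 3*(3*k**2 + 23*k + 38)/(k**6 + 23*k**5 + 207*k**4 + 925*k**3 + 2144*k**2 + 2412*k + 1008) = t_k.
s_(n+1) = (n**3 + 13*n**2 + 50*n + 38)/(6*(n**3 + 13*n**2 + 50*n + 56)) and s_(2) = 17/120, so S(n) = (n**3 + 13*n**2 + 50*n - 64)/(40*(n**3 + 13*n**2 + 50*n + 56)).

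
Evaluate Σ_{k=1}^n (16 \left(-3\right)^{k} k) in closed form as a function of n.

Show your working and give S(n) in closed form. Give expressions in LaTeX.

Compute t_(k+1)/t_k: get -3 - 3/k.
Gosper form: A/B · C(k+1)/C(k) with A=-3, B=1, C=k.
Key eq: (-3)·f(k+1) = (1)·f(k) + (k).
deg f ≤ 1 (via 0,0,1).
A polynomial solution: f(k) = -(4*k - 3)/16.
Get s_k = R·t_k = (-3)**k*(3 - 4*k) with R(k) = B(k−1)f(k)/C(k) = -(4*k - 3)/(16*k).
s_(k+1) − s_k = 16*(-3)**k*k = t_k.
Σ_(k=1)^n t_k = s_(n+1) − s_(1) = (3*(-3)**n*(4*n + 1)) − (3), i.e. 12*(-3)**n*n + 3*(-3)**n - 3.

S(n) = 12 \left(-3\right)^{n} n + 3 \left(-3\right)^{n} - 3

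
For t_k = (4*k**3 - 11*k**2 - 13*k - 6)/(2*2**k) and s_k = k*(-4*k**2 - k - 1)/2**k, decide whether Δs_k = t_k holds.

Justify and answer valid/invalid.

valid; difference matches t_k

s_(k+1) = -(k + 1)*(k + 4*(k + 1)**2 + 2)/(2*2**k)
s_(k+1) − s_k = (4*k**3 - 11*k**2 - 13*k - 6)/(2*2**k)
(s_(k+1) − s_k) − t_k = 0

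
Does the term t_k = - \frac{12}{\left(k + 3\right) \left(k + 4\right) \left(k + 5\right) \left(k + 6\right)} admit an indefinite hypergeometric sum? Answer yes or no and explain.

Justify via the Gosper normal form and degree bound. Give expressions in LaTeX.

Ratio r(k) = (k + 3)/(k + 7).
Normal form (A,B,C) = (k + 3, k + 7, 1).
Set up (k + 3)·f(k+1) − (k + 6)·f(k) − (1) = 0.
d = 3 from the (1,1,0) case.
Solving with deg f ≤ 3: f(k) = k*(k**2 + 12*k + 47)/180.
Then R = B(k−1)f/C = k*(k + 6)*(k**2 + 12*k + 47)/180, so s_k = R(k)·t_k = k*(-k**2 - 12*k - 47)/(15*(k + 3)*(k + 4)*(k + 5)).
s_(k+1) − s_k = -12/(k**4 + 18*k**3 + 119*k**2 + 342*k + 360) = t_k.

Yes. s_k = \frac{k \left(- k^{2} - 12 k - 47\right)}{15 \left(k + 3\right) \left(k + 4\right) \left(k + 5\right)}.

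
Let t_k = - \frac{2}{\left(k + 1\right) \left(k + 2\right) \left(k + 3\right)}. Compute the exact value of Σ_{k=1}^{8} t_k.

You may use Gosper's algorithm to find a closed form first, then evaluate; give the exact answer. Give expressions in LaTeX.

Ratio r(k) = (k + 1)/(k + 4).
Factor: A=k + 1; B=k + 4; C=1.
Key eq: (k + 1)·f(k+1) = (k + 3)·f(k) + (1).
Bound: deg f ≤ 2.
Match coefficients ⇒ f(k) = k*(k + 3)/4.
So s_k = (B(k−1)f/C)·t_k = (k*(k + 3)**2/4)·t_k = k*(-k - 3)/(2*(k + 1)*(k + 2)).
Δs = -2/(k**3 + 6*k**2 + 11*k + 6), as required.
Evaluate s at k=9 and k=1: -27/55 and -1/3; difference -26/165.

Σ = -26/165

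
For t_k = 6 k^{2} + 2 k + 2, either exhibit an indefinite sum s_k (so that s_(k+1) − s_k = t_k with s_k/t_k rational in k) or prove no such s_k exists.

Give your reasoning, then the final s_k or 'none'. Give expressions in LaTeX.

Ratio r(k) = (k + 3*(k + 1)**2 + 2)/(3*k**2 + k + 1).
A = 1, B = 1, C = k**2 + k/3 + 1/3.
Need (1)·f(k+1) − (1)·f(k) = k**2 + k/3 + 1/3.
Bound: deg f ≤ 3.
A polynomial solution: f(k) = k*(k**2 - k + 1)/3.
R(k) = B(k−1)·f(k)/C(k) = k*(k**2 - k + 1)/(3*k**2 + k + 1); s_k = R·t_k = 2*k*(k**2 - k + 1).
Check: Δs_k = 6*k**2 + 2*k + 2. ✓

s_k = 2 k \left(k^{2} - k + 1\right)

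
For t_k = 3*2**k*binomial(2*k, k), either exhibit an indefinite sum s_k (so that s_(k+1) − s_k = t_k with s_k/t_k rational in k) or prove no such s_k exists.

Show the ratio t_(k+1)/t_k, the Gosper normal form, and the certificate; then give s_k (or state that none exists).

not Gosper-summable; s_k does not exist

Step 1: r(k) = 4*(2*k + 1)/(k + 1).
So A=8*k + 4 and B=k + 1, with C=1.
Set up (8*k + 4)·f(k+1) − (k)·f(k) − (1) = 0.
Degrees (1,1,0) ⇒ d ≤ -1.
deg f ≤ -1 is impossible — no certificate.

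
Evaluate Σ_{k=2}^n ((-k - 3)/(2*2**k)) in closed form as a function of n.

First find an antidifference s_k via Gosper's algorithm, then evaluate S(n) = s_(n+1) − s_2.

S(n) = 2**(-n - 1)*(-3*2**n + n + 5)

t_(k+1)/t_k = (k + 4)/(2*(k + 3)).
So A=1/2 and B=1, with C=k + 3.
Key eq: (1/2)·f(k+1) = (1)·f(k) + (k + 3).
deg f ≤ 1 (via 0,0,1).
Solve for f: f(k) = -2*(k + 4) (degree 1 ≤ 1).
Then R = B(k−1)f/C = -2*(k + 4)/(k + 3), so s_k = R(k)·t_k = (k + 4)/2**k.
Δs = (-k - 3)/(2*2**k), as required.
Telescope: S(n) = s_(n+1) − s_(2) = 2**(-n - 1)*(n + 5) − (3/2) = 2**(-n - 1)*(-3*2**n + n + 5).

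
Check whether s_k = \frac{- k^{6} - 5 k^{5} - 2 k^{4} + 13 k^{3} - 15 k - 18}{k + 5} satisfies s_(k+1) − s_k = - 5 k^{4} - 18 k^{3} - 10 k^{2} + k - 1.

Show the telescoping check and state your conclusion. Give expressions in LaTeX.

s_(k+1) = (-15*k - (k + 1)**6 - 5*(k + 1)**5 - 2*(k + 1)**4 + 13*(k + 1)**3 - 33)/(k + 6)
s_(k+1) − s_k = (-5*k**6 - 65*k**5 - 276*k**4 - 441*k**3 - 190*k**2 + 5*k - 32)/(k**2 + 11*k + 30)
(s_(k+1) − s_k) − t_k = 2*(4*k**5 + 41*k**4 + 104*k**3 + 50*k**2 - 7*k - 1)/(k**2 + 11*k + 30)

Invalid: residual \frac{2 \left(4 k^{5} + 41 k^{4} + 104 k^{3} + 50 k^{2} - 7 k - 1\right)}{k^{2} + 11 k + 30} ≠ 0.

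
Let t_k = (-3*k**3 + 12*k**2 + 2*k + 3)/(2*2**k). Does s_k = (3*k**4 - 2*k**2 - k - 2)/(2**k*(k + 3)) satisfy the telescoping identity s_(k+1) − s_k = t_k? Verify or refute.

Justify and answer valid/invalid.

Invalid: residual (3*k**4 + 3*k**3 - 44*k**2 - 7*k - 13)/(2**k*(k**2 + 7*k + 12)) ≠ 0.

s_(k+1) = (-k + 3*(k + 1)**4 - 2*(k + 1)**2 - 3)/(2*2**k*(k + 4))
s_(k+1) − s_k = (-3*k**5 - 3*k**4 + 56*k**3 + 73*k**2 + 31*k + 10)/(2*2**k*(k**2 + 7*k + 12))
(s_(k+1) − s_k) − t_k = (3*k**4 + 3*k**3 - 44*k**2 - 7*k - 13)/(2**k*(k**2 + 7*k + 12))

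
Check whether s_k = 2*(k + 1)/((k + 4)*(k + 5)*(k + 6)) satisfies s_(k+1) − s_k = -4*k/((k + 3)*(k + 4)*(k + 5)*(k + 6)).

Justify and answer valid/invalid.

s_(k+1) = 2*(k + 2)/((k + 5)*(k + 6)*(k + 7))
s_(k+1) − s_k = 2*(1 - 2*k)/(k**4 + 22*k**3 + 179*k**2 + 638*k + 840)
(s_(k+1) − s_k) − t_k = 6*(3*k + 1)/(k**5 + 25*k**4 + 245*k**3 + 1175*k**2 + 2754*k + 2520)

Invalid: residual 6*(3*k + 1)/(k**5 + 25*k**4 + 245*k**3 + 1175*k**2 + 2754*k + 2520) ≠ 0.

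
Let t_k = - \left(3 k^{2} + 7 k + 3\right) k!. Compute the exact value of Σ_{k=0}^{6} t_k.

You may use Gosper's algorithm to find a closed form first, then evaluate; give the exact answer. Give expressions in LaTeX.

Σ = -125996

Step 1: r(k) = (k + 1)*(7*k + 3*(k + 1)**2 + 10)/(3*k**2 + 7*k + 3).
Gosper form: A/B · C(k+1)/C(k) with A=k + 1, B=1, C=k**2 + 7*k/3 + 1.
Need (k + 1)·f(k+1) − (1)·f(k) = k**2 + 7*k/3 + 1.
d = 1 from the (1,0,2) case.
Solving with deg f ≤ 1: f(k) = (3*k + 4)/3.
R(k) = B(k−1)·f(k)/C(k) = (3*k + 4)/(3*k**2 + 7*k + 3); s_k = R·t_k = -(3*k + 4)*factorial(k).
Δs = -(3*k**2 + 7*k + 3)*factorial(k), as required.
Telescoping: Σ = s_(7) − s_(0) = -126000 − (-4) = -125996.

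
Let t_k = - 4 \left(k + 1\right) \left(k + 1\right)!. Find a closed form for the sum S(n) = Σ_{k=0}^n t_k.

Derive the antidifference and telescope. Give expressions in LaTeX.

t_(k+1)/t_k = (k + 2)**2/(k + 1).
A = k + 2, B = 1, C = k + 1.
Solve (k + 2)·f(k+1) − (1)·f(k) = k + 1.
deg f ≤ 0 (via 1,0,1).
Coefficient equations give f(k) = 1.
Then R = B(k−1)f/C = 1/(k + 1), so s_k = R(k)·t_k = -4*factorial(k + 1).
Δs = -4*(k + 1)*factorial(k + 1), as required.
s_(n+1) = -4*factorial(n + 2) and s_(0) = -4, so S(n) = 4 - 4*factorial(n + 2).

S(n) = 4 - 4 \left(n + 2\right)!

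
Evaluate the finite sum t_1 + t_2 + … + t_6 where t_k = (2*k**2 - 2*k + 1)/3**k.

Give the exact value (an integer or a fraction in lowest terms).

Ratio r(k) = (2*k**2 + 2*k + 1)/(3*(2*k**2 - 2*k + 1)).
Normal form (A,B,C) = (1/3, 1, k**2 - k + 1/2).
Need (1/3)·f(k+1) − (1)·f(k) = k**2 - k + 1/2.
Bound: deg f ≤ 2.
Coefficient equations give f(k) = -3*(k**2 + 1)/2.
Then R = B(k−1)f/C = -3*(k**2 + 1)/(2*k**2 - 2*k + 1), so s_k = R(k)·t_k = 3**(1 - k)*(-k**2 - 1).
Check: Δs_k = (2*k**2 - 2*k + 1)/3**k. ✓
Evaluate s at k=7 and k=1: -50/729 and -2; difference 1408/729.

Σ = 1408/729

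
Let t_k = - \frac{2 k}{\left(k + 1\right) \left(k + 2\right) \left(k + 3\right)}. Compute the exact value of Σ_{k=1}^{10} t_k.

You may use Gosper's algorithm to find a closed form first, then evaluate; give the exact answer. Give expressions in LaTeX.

t_(k+1)/t_k = (k + 1)**2/(k*(k + 4)).
A = k + 1, B = k + 4, C = k.
Solve (k + 1)·f(k+1) − (k + 3)·f(k) = k.
Bound: deg f ≤ 2.
A polynomial solution: f(k) = k*(k - 1)/4.
R(k) = B(k−1)·f(k)/C(k) = (k - 1)*(k + 3)/4; s_k = R·t_k = k*(1 - k)/(2*(k + 1)*(k + 2)).
Δs = -2*k/(k**3 + 6*k**2 + 11*k + 6), as required.
Telescoping: Σ = s_(11) − s_(1) = -55/156 − (0) = -55/156.

Σ = -55/156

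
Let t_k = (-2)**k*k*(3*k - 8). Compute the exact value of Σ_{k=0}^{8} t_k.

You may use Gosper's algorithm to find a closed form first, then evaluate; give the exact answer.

Ratio r(k) = 2*(-3*k**2 + 2*k + 5)/(k*(3*k - 8)).
Normal form (A,B,C) = (-2, 1, k**2 - 8*k/3).
Key eq: (-2)·f(k+1) = (1)·f(k) + (k**2 - 8*k/3).
Bound: deg f ≤ 2.
Match coefficients ⇒ f(k) = -(k**2 - 4*k + 2)/3.
Certificate R = B(k−1)f/C = -(k**2 - 4*k + 2)/(k*(3*k - 8)) gives s_k = (-2)**k*(-k**2 + 4*k - 2).
Verify: (-2)**k*k*(3*k - 8) matches t_k.
Σ_(k=0)^(8) t_k = s_(9) − s_(0) = 24064 − (-2) = 24066.

Σ = 24066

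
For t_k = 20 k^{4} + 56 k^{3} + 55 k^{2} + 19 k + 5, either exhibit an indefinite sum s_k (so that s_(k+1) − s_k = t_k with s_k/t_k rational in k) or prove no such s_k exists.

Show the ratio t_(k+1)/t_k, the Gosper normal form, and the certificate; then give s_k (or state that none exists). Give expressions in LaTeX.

t_(k+1)/t_k = (20*k**4 + 136*k**3 + 343*k**2 + 377*k + 155)/(20*k**4 + 56*k**3 + 55*k**2 + 19*k + 5).
Take A(k)=1, B(k)=1, C(k)=k**4 + 14*k**3/5 + 11*k**2/4 + 19*k/20 + 1/4.
Set up (1)·f(k+1) − (1)·f(k) − (k**4 + 14*k**3/5 + 11*k**2/4 + 19*k/20 + 1/4) = 0.
From deg A=0, deg B=0, deg C=4: d=5.
Solve for f: f(k) = k*(4*k**4 + 4*k**3 - 3*k**2 - 4*k + 4)/20 (degree 5 ≤ 5).
Get s_k = R·t_k = k*(4*k**4 + 4*k**3 - 3*k**2 - 4*k + 4) with R(k) = B(k−1)f(k)/C(k) = k*(4*k**4 + 4*k**3 - 3*k**2 - 4*k + 4)/(20*k**4 + 56*k**3 + 55*k**2 + 19*k + 5).
s_(k+1) − s_k = 20*k**4 + 56*k**3 + 55*k**2 + 19*k + 5 = t_k.

s_k = k \left(4 k^{4} + 4 k^{3} - 3 k^{2} - 4 k + 4\right)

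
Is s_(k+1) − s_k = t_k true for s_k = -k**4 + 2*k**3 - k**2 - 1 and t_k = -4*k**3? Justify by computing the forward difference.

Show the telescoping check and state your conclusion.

Valid: the claim telescopes to t_k.

s_(k+1) = -k**4 - 2*k**3 - k**2 - 1
s_(k+1) − s_k = -4*k**3
(s_(k+1) − s_k) − t_k = 0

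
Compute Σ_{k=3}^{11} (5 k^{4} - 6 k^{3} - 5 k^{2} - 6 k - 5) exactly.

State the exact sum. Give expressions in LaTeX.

Σ = 170775

t_(k+1)/t_k = (5*k**4 + 14*k**3 + 7*k**2 - 14*k - 17)/(5*k**4 - 6*k**3 - 5*k**2 - 6*k - 5).
Normal form (A,B,C) = (1, 1, k**4 - 6*k**3/5 - k**2 - 6*k/5 - 1).
Key eq: (1)·f(k+1) = (1)·f(k) + (k**4 - 6*k**3/5 - k**2 - 6*k/5 - 1).
d = 5 from the (0,0,4) case.
Match coefficients ⇒ f(k) = k*(k**4 - 4*k**3 + 3*k**2 - 2*k - 3)/5.
Then R = B(k−1)f/C = k*(k**4 - 4*k**3 + 3*k**2 - 2*k - 3)/(5*k**4 - 6*k**3 - 5*k**2 - 6*k - 5), so s_k = R(k)·t_k = k*(k**4 - 4*k**3 + 3*k**2 - 2*k - 3).
Check: Δs_k = 5*k**4 - 6*k**3 - 5*k**2 - 6*k - 5. ✓
Σ_(k=3)^(11) t_k = s_(12) − s_(3) = 170748 − (-27) = 170775.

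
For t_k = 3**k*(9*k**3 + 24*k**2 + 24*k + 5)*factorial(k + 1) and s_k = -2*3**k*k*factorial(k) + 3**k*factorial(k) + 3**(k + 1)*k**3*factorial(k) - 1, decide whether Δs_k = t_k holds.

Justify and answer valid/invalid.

s_(k+1) = 9*3**k*k**4*factorial(k) + 36*3**k*k**3*factorial(k) + 48*3**k*k**2*factorial(k) + 27*3**k*k*factorial(k) + 6*3**k*factorial(k) - 1
s_(k+1) − s_k = 3**k*(9*k**3 + 24*k**2 + 24*k + 5)*factorial(k + 1)
(s_(k+1) − s_k) − t_k = 0

valid; difference matches t_k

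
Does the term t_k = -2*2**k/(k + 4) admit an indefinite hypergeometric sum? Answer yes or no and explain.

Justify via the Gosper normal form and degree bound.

No — negative degree bound, so no certificate f.

The ratio is 2*(k + 4)/(k + 5).
Normal form (A,B,C) = (2*k + 8, k + 5, 1).
Key eq: (2*k + 8)·f(k+1) = (k + 4)·f(k) + (1).
Bound: deg f ≤ -1.
deg f ≤ -1 is impossible — no certificate.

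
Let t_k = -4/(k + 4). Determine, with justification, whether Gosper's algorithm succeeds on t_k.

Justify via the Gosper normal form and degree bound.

No; the coefficient equations for f are inconsistent.

The ratio is (k + 4)/(k + 5).
Gosper form: A/B · C(k+1)/C(k) with A=k + 4, B=k + 5, C=1.
Set up (k + 4)·f(k+1) − (k + 4)·f(k) − (1) = 0.
d = 0 from the (1,1,0) case.
Put f(k) = c0: A·f(k+1) − B(k−1)·f(k) − C = -1; need -1 = 0 — inconsistent ⇒ no f, not summable.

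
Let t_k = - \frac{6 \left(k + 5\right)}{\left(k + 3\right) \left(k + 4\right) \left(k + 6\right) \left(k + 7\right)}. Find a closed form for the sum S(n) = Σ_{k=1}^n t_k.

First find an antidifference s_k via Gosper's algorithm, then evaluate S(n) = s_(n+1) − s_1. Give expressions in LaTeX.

Ratio r(k) = (k + 3)*(k + 6)**2/((k + 5)**2*(k + 8)).
So A=k + 3 and B=k + 8, with C=k**2 + 10*k + 25.
Set up (k + 3)·f(k+1) − (k + 7)·f(k) − (k**2 + 10*k + 25) = 0.
Degrees (1,1,2) ⇒ d ≤ 4.
Solving with deg f ≤ 4: f(k) = k*(k + 4)*(k + 5)*(k + 9)/36.
Get s_k = R·t_k = k*(-k - 9)/(6*(k**2 + 9*k + 18)) with R(k) = B(k−1)f(k)/C(k) = k*(k + 4)*(k + 7)*(k + 9)/(36*(k + 5)).
Check: Δs_k = 6*(-k - 5)/(k**4 + 20*k**3 + 145*k**2 + 450*k + 504). ✓
Σ_(k=1)^n t_k = s_(n+1) − s_(1) = ((-n**2 - 11*n - 10)/(6*(n**2 + 11*n + 28))) − (-5/84), i.e. 3*n*(-n - 11)/(28*(n**2 + 11*n + 28)).

S(n) = \frac{3 n \left(- n - 11\right)}{28 \left(n^{2} + 11 n + 28\right)}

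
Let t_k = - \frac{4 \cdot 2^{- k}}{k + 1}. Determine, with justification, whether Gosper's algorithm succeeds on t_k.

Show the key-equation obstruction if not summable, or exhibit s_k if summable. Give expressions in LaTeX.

No. Not Gosper-summable.

r(k) = (k + 1)/(2*(k + 2)) after simplifying.
Take A(k)=k/2 + 1/2, B(k)=k + 2, C(k)=1.
Need (k/2 + 1/2)·f(k+1) − (k + 1)·f(k) = 1.
Bound: deg f ≤ -1.
Negative degree bound (-1): no f exists, t_k not Gosper-summable.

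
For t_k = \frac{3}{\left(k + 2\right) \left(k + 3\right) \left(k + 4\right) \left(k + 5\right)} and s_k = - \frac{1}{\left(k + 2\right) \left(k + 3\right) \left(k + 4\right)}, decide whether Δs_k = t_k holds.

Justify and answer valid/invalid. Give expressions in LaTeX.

valid; difference matches t_k

s_(k+1) = -1/((k + 3)*(k + 4)*(k + 5))
s_(k+1) − s_k = 3/((k + 2)*(k + 3)*(k + 4)*(k + 5))
(s_(k+1) − s_k) − t_k = 0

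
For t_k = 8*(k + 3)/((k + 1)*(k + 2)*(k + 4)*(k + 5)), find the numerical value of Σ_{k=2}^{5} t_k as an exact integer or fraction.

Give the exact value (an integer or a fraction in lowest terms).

r(k) = (k + 1)*(k + 4)**2/((k + 3)**2*(k + 6)) after simplifying.
So A=k + 1 and B=k + 6, with C=k**2 + 6*k + 9.
Key eq: (k + 1)·f(k+1) = (k + 5)·f(k) + (k**2 + 6*k + 9).
deg f ≤ 4 (via 1,1,2).
Coefficient equations give f(k) = k*(k + 2)*(k + 3)*(k + 5)/8.
Certificate R = B(k−1)f/C = k*(k + 2)*(k + 5)**2/(8*(k + 3)) gives s_k = k*(k + 5)/(k**2 + 5*k + 4).
Verify: 8*(k + 3)/(k**4 + 12*k**3 + 49*k**2 + 78*k + 40) matches t_k.
Sum = s_(6) − s_(2); s_(6) = 33/35, s_(2) = 7/9 ⇒ 52/315.

Σ = 52/315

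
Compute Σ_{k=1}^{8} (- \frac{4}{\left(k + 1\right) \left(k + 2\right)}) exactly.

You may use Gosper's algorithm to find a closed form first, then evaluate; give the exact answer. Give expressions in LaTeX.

Step 1: r(k) = (k + 1)/(k + 3).
So A=k + 1 and B=k + 3, with C=1.
Need (k + 1)·f(k+1) − (k + 2)·f(k) = 1.
deg f ≤ 1 (via 1,1,0).
A polynomial solution: f(k) = k.
Then R = B(k−1)f/C = k*(k + 2), so s_k = R(k)·t_k = -4*k/(k + 1).
Verify: -4/(k**2 + 3*k + 2) matches t_k.
Sum = s_(9) − s_(1); s_(9) = -18/5, s_(1) = -2 ⇒ -8/5.

Σ = -8/5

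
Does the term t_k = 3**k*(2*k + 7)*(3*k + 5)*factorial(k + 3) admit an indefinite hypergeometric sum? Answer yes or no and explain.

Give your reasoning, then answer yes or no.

Yes. s_k = 3**k*(2*k + 1)*factorial(k + 3).

r(k) = 3*(k + 4)*(2*k + 9)*(3*k + 8)/((2*k + 7)*(3*k + 5)) after simplifying.
So A=3*k + 12 and B=1, with C=k**2 + 31*k/6 + 35/6.
Set up (3*k + 12)·f(k+1) − (1)·f(k) − (k**2 + 31*k/6 + 35/6) = 0.
deg f ≤ 1 (via 1,0,2).
Coefficient equations give f(k) = (2*k + 1)/6.
R(k) = B(k−1)·f(k)/C(k) = (2*k + 1)/((2*k + 7)*(3*k + 5)); s_k = R·t_k = 3**k*(2*k + 1)*factorial(k + 3).
Δs = 3**k*(2*k + 7)*(3*k + 5)*factorial(k + 3), as required.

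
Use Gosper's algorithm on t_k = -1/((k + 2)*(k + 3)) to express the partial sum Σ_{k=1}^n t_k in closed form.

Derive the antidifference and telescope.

S(n) = -n/(3*n + 9)

Ratio r(k) = (k + 2)/(k + 4).
Factor: A=k + 2; B=k + 4; C=1.
Need (k + 2)·f(k+1) − (k + 3)·f(k) = 1.
From deg A=1, deg B=1, deg C=0: d=1.
Solving with deg f ≤ 1: f(k) = k/2.
Then R = B(k−1)f/C = k*(k + 3)/2, so s_k = R(k)·t_k = -k/(2*k + 4).
Verify: -1/(k**2 + 5*k + 6) matches t_k.
Σ_(k=1)^n t_k = s_(n+1) − s_(1) = ((-n - 1)/(2*(n + 3))) − (-1/6), i.e. -n/(3*n + 9).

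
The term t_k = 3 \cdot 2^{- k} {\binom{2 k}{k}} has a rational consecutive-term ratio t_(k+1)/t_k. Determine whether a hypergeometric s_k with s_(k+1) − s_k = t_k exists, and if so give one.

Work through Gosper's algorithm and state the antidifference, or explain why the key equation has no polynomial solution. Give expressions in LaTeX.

no hypergeometric antidifference exists

The ratio is (2*k + 1)/(k + 1).
So A=2*k + 1 and B=k + 1, with C=1.
Need (2*k + 1)·f(k+1) − (k)·f(k) = 1.
d = -1 from the (1,1,0) case.
deg f ≤ -1 is impossible — no certificate.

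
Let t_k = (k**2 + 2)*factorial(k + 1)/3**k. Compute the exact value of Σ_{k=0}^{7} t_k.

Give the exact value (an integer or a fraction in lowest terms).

Σ = 35840/27

t_(k+1)/t_k = (k + 2)*((k + 1)**2 + 2)/(3*(k**2 + 2)).
Gosper form: A/B · C(k+1)/C(k) with A=k/3 + 2/3, B=1, C=k**2 + 2.
f must satisfy (k/3 + 2/3)·f(k+1) − (1)·f(k) = k**2 + 2.
From deg A=1, deg B=0, deg C=2: d=1.
Solve for f: f(k) = 3*k (degree 1 ≤ 1).
Then R = B(k−1)f/C = 3*k/(k**2 + 2), so s_k = R(k)·t_k = 3**(1 - k)*k*factorial(k + 1).
Check: Δs_k = (k**2 + 2)*factorial(k + 1)/3**k. ✓
Telescoping: Σ = s_(8) − s_(0) = 35840/27 − (0) = 35840/27.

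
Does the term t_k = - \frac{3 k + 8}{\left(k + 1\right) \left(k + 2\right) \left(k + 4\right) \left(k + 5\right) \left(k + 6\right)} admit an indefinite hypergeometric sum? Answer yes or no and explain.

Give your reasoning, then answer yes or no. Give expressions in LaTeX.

Yes. s_k = \frac{k \left(- k^{2} - 10 k - 29\right)}{20 \left(k^{3} + 10 k^{2} + 29 k + 20\right)}.

r(k) = (k + 1)*(k + 4)*(3*k + 11)/((k + 3)*(k + 7)*(3*k + 8)) after simplifying.
Factor: A=k + 1; B=k + 7; C=k**2 + 17*k/3 + 8.
Need (k + 1)·f(k+1) − (k + 6)·f(k) = k**2 + 17*k/3 + 8.
Bound: deg f ≤ 5.
A polynomial solution: f(k) = k*(k + 2)*(k + 3)*(k**2 + 10*k + 29)/60.
R(k) = B(k−1)·f(k)/C(k) = k*(k + 2)*(k + 6)*(k**2 + 10*k + 29)/(20*(3*k + 8)); s_k = R·t_k = k*(-k**2 - 10*k - 29)/(20*(k**3 + 10*k**2 + 29*k + 20)).
Verify: (-3*k - 8)/(k**5 + 18*k**4 + 121*k**3 + 372*k**2 + 508*k + 240) matches t_k.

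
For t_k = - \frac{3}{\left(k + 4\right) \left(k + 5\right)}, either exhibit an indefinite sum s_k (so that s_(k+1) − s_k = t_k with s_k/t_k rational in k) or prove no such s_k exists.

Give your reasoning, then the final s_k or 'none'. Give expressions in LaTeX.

Ratio r(k) = (k + 4)/(k + 6).
So A=k + 4 and B=k + 6, with C=1.
Solve (k + 4)·f(k+1) − (k + 5)·f(k) = 1.
Bound: deg f ≤ 1.
Solve for f: f(k) = k/4 (degree 1 ≤ 1).
Then R = B(k−1)f/C = k*(k + 5)/4, so s_k = R(k)·t_k = -3*k/(4*k + 16).
s_(k+1) − s_k = -3/(k**2 + 9*k + 20) = t_k.

s_k = - \frac{3 k}{4 k + 16}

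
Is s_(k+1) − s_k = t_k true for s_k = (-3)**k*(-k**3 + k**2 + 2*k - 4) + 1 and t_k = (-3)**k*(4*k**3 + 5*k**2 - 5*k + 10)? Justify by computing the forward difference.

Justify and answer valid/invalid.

valid (s_(k+1) − s_k reduces to t_k)

s_(k+1) = (-3)**(k + 1)*(2*k - (k + 1)**3 + (k + 1)**2 - 2) + 1
s_(k+1) − s_k = (-3)**k*(4*k**3 + 5*k**2 - 5*k + 10)
(s_(k+1) − s_k) − t_k = 0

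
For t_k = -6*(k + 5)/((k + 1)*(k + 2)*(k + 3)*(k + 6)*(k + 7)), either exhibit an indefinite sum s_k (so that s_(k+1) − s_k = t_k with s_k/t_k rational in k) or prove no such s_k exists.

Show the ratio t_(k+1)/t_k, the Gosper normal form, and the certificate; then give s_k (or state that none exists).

s_k = k*(-k**2 - 9*k - 20)/(6*(k**3 + 9*k**2 + 20*k + 12))

The ratio is (k + 1)*(k + 6)**2/((k + 4)*(k + 5)*(k + 8)).
Take A(k)=k + 1, B(k)=k + 8, C(k)=k**3 + 14*k**2 + 65*k + 100.
Key eq: (k + 1)·f(k+1) = (k + 7)·f(k) + (k**3 + 14*k**2 + 65*k + 100).
deg f ≤ 6 (via 1,1,3).
Coefficient equations give f(k) = k*(k + 3)*(k + 4)**2*(k + 5)**2/36.
Get s_k = R·t_k = k*(-k**2 - 9*k - 20)/(6*(k**3 + 9*k**2 + 20*k + 12)) with R(k) = B(k−1)f(k)/C(k) = k*(k + 3)*(k + 4)*(k + 7)/36.
Δs = 6*(-k - 5)/(k**5 + 19*k**4 + 131*k**3 + 401*k**2 + 540*k + 252), as required.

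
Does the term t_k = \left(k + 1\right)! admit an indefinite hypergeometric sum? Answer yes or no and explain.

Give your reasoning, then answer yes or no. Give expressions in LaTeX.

No — negative degree bound, so no certificate f.

The ratio is k + 2.
Take A(k)=k + 2, B(k)=1, C(k)=1.
Need (k + 2)·f(k+1) − (1)·f(k) = 1.
From deg A=1, deg B=0, deg C=0: d=-1.
Bound -1 < 0, so the key equation has no polynomial solution.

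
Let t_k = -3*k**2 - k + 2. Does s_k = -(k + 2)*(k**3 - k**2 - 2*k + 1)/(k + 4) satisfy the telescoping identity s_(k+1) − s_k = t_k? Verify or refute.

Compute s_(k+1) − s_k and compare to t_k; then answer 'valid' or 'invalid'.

Invalid: residual 2*(2*k**3 + 14*k**2 + 4*k - 9)/(k**2 + 9*k + 20) ≠ 0.

s_(k+1) = (k + 3)*(2*k - (k + 1)**3 + (k + 1)**2 + 1)/(k + 5)
s_(k+1) − s_k = (-3*k**4 - 24*k**3 - 39*k**2 + 6*k + 22)/(k**2 + 9*k + 20)
(s_(k+1) − s_k) − t_k = 2*(2*k**3 + 14*k**2 + 4*k - 9)/(k**2 + 9*k + 20)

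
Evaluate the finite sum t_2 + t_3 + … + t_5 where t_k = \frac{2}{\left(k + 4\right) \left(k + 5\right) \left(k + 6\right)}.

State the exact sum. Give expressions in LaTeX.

Step 1: r(k) = (k + 4)/(k + 7).
So A=k + 4 and B=k + 7, with C=1.
f must satisfy (k + 4)·f(k+1) − (k + 6)·f(k) = 1.
deg f ≤ 2 (via 1,1,0).
Solve for f: f(k) = k*(k + 9)/40 (degree 2 ≤ 2).
So s_k = (B(k−1)f/C)·t_k = (k*(k + 6)*(k + 9)/40)·t_k = k*(k + 9)/(20*(k + 4)*(k + 5)).
Check: Δs_k = 2/(k**3 + 15*k**2 + 74*k + 120). ✓
Sum = s_(6) − s_(2); s_(6) = 9/220, s_(2) = 11/420 ⇒ 17/1155.

Σ = 17/1155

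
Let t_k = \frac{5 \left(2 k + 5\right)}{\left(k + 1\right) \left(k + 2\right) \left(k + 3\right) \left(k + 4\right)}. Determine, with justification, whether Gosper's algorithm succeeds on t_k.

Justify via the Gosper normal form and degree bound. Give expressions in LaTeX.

Yes. s_k = \frac{5 k \left(k + 4\right)}{3 \left(k^{2} + 4 k + 3\right)}.

Compute t_(k+1)/t_k: get (k + 1)*(2*k + 7)/((k + 5)*(2*k + 5)).
Factor: A=k + 1; B=k + 5; C=k + 5/2.
Key eq: (k + 1)·f(k+1) = (k + 4)·f(k) + (k + 5/2).
Degrees (1,1,1) ⇒ d ≤ 3.
Solve for f: f(k) = k*(k + 2)*(k + 4)/6 (degree 3 ≤ 3).
Then R = B(k−1)f/C = k*(k + 2)*(k + 4)**2/(3*(2*k + 5)), so s_k = R(k)·t_k = 5*k*(k + 4)/(3*(k**2 + 4*k + 3)).
Verify: 5*(2*k + 5)/(k**4 + 10*k**3 + 35*k**2 + 50*k + 24) matches t_k.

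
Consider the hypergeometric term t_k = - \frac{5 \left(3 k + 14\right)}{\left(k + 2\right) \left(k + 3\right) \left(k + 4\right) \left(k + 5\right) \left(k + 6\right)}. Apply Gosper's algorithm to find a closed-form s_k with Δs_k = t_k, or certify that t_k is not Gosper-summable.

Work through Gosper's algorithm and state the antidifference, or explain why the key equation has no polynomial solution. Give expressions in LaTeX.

s_k = \frac{k \left(- k^{2} - 10 k - 31\right)}{6 \left(k^{3} + 10 k^{2} + 31 k + 30\right)}

Step 1: r(k) = (k + 2)*(3*k + 17)/((k + 7)*(3*k + 14)).
So A=k + 2 and B=k + 7, with C=k + 14/3.
f must satisfy (k + 2)·f(k+1) − (k + 6)·f(k) = k + 14/3.
d = 4 from the (1,1,1) case.
Coefficient equations give f(k) = k*(k + 4)*(k**2 + 10*k + 31)/90.
Certificate R = B(k−1)f/C = k*(k + 4)*(k + 6)*(k**2 + 10*k + 31)/(30*(3*k + 14)) gives s_k = k*(-k**2 - 10*k - 31)/(6*(k**3 + 10*k**2 + 31*k + 30)).
Verify: 5*(-3*k - 14)/(k**5 + 20*k**4 + 155*k**3 + 580*k**2 + 1044*k + 720) matches t_k.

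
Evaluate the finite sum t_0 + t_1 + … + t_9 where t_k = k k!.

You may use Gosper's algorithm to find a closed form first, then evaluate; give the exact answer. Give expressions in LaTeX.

Ratio r(k) = (k + 1)**2/k.
Gosper form: A/B · C(k+1)/C(k) with A=k + 1, B=1, C=k.
Need (k + 1)·f(k+1) − (1)·f(k) = k.
deg f ≤ 0 (via 1,0,1).
Solving with deg f ≤ 0: f(k) = 1.
Certificate R = B(k−1)f/C = 1/k gives s_k = factorial(k).
s_(k+1) − s_k = k*factorial(k) = t_k.
Σ_(k=0)^(9) t_k = s_(10) − s_(0) = 3628800 − (1) = 3628799.

Σ = 3628799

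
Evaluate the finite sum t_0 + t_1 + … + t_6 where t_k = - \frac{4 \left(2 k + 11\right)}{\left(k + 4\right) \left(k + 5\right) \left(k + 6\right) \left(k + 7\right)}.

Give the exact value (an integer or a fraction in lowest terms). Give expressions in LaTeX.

Σ = -119/858

Ratio r(k) = (k + 4)*(2*k + 13)/((k + 8)*(2*k + 11)).
So A=k + 4 and B=k + 8, with C=k + 11/2.
Need (k + 4)·f(k+1) − (k + 7)·f(k) = k + 11/2.
deg f ≤ 3 (via 1,1,1).
Solving with deg f ≤ 3: f(k) = k*(k + 5)*(k + 10)/48.
Certificate R = B(k−1)f/C = k*(k + 5)*(k + 7)*(k + 10)/(24*(2*k + 11)) gives s_k = k*(-k - 10)/(6*(k**2 + 10*k + 24)).
Δs = 4*(-2*k - 11)/(k**4 + 22*k**3 + 179*k**2 + 638*k + 840), as required.
Σ_(k=0)^(6) t_k = s_(7) − s_(0) = -119/858 − (0) = -119/858.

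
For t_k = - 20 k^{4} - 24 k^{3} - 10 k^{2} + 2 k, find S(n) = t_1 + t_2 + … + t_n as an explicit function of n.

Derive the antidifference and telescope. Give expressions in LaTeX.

Compute t_(k+1)/t_k: get (10*k**4 + 52*k**3 + 101*k**2 + 85*k + 26)/(k*(10*k**3 + 12*k**2 + 5*k - 1)).
Factor: A=1; B=1; C=k**4 + 6*k**3/5 + k**2/2 - k/10.
Set up (1)·f(k+1) − (1)·f(k) − (k**4 + 6*k**3/5 + k**2/2 - k/10) = 0.
Degrees (0,0,4) ⇒ d ≤ 5.
Solving with deg f ≤ 5: f(k) = k*(k - 1)**2*(2*k**2 + 2*k + 1)/10.
Get s_k = R·t_k = 2*k*(-2*k**4 + 2*k**3 + k**2 - 1) with R(k) = B(k−1)f(k)/C(k) = (k - 1)**2*(2*k**2 + 2*k + 1)/(10*k**3 + 12*k**2 + 5*k - 1).
Verify: 2*k*(-10*k**3 - 12*k**2 - 5*k + 1) matches t_k.
Σ_(k=1)^n t_k = s_(n+1) − s_(1) = (n**2*(-4*n**3 - 16*n**2 - 22*n - 10)) − (0), i.e. n**2*(-4*n**3 - 16*n**2 - 22*n - 10).

S(n) = n^{2} \left(- 4 n^{3} - 16 n^{2} - 22 n - 10\right)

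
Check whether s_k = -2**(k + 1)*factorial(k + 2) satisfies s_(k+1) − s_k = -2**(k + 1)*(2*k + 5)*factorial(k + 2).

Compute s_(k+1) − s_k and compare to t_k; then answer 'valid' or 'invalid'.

s_(k+1) = -2**(k + 2)*factorial(k + 3)
s_(k+1) − s_k = -2**(k + 1)*(2*k + 5)*factorial(k + 2)
(s_(k+1) − s_k) − t_k = 0

Valid — Δs_k = t_k.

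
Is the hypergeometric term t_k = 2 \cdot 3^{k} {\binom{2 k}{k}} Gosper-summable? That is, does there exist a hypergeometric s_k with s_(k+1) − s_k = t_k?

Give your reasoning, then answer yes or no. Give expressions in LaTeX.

The ratio is 6*(2*k + 1)/(k + 1).
Normal form (A,B,C) = (12*k + 6, k + 1, 1).
Set up (12*k + 6)·f(k+1) − (k)·f(k) − (1) = 0.
d = -1 from the (1,1,0) case.
Negative degree bound (-1): no f exists, t_k not Gosper-summable.

No; the degree bound rules out any f.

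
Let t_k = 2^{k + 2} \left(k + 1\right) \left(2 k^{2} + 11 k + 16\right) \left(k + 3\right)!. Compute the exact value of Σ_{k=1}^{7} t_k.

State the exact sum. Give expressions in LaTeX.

Σ = 2942985830016

r(k) = 2*(k + 2)*(k + 4)*(11*k + 2*(k + 1)**2 + 27)/((k + 1)*(2*k**2 + 11*k + 16)) after simplifying.
Gosper form: A/B · C(k+1)/C(k) with A=2*k + 8, B=1, C=k**3 + 13*k**2/2 + 27*k/2 + 8.
Set up (2*k + 8)·f(k+1) − (1)·f(k) − (k**3 + 13*k**2/2 + 27*k/2 + 8) = 0.
d = 2 from the (1,0,3) case.
Solve for f: f(k) = k*(k + 1)/2 (degree 2 ≤ 2).
Then R = B(k−1)f/C = k/(2*k**2 + 11*k + 16), so s_k = R(k)·t_k = 2**(k + 2)*k*(k + 1)*factorial(k + 3).
Check: Δs_k = 2**(k + 2)*(k + 1)*(2*k**2 + 11*k + 16)*factorial(k + 3). ✓
Sum = s_(8) − s_(1); s_(8) = 2942985830400, s_(1) = 384 ⇒ 2942985830016.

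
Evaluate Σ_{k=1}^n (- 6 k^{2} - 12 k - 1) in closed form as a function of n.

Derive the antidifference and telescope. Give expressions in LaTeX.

Step 1: r(k) = (6*k**2 + 24*k + 19)/(6*k**2 + 12*k + 1).
Normal form (A,B,C) = (1, 1, k**2 + 2*k + 1/6).
Set up (1)·f(k+1) − (1)·f(k) − (k**2 + 2*k + 1/6) = 0.
Bound: deg f ≤ 3.
Match coefficients ⇒ f(k) = k*(2*k**2 + 3*k - 4)/6.
Certificate R = B(k−1)f/C = k*(2*k**2 + 3*k - 4)/(6*k**2 + 12*k + 1) gives s_k = k*(-2*k**2 - 3*k + 4).
Verify: -6*k**2 - 12*k - 1 matches t_k.
s_(n+1) = -2*n**3 - 9*n**2 - 8*n - 1 and s_(1) = -1, so S(n) = n*(-2*n**2 - 9*n - 8).

S(n) = n \left(- 2 n^{2} - 9 n - 8\right)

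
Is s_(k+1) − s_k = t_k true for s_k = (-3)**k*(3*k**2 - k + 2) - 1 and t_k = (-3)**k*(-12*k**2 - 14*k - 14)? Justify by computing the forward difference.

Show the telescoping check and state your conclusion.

valid (s_(k+1) − s_k reduces to t_k)

s_(k+1) = (-3)**(k + 1)*(-k + 3*(k + 1)**2 + 1) - 1
s_(k+1) − s_k = (-3)**k*(-12*k**2 - 14*k - 14)
(s_(k+1) − s_k) − t_k = 0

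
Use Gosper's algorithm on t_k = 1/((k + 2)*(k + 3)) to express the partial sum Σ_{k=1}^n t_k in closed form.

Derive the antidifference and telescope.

S(n) = n/(3*(n + 3))

t_(k+1)/t_k = (k + 2)/(k + 4).
Take A(k)=k + 2, B(k)=k + 4, C(k)=1.
Set up (k + 2)·f(k+1) − (k + 3)·f(k) − (1) = 0.
d = 1 from the (1,1,0) case.
A polynomial solution: f(k) = k/2.
Then R = B(k−1)f/C = k*(k + 3)/2, so s_k = R(k)·t_k = k/(2*(k + 2)).
Verify: 1/(k**2 + 5*k + 6) matches t_k.
Telescope: S(n) = s_(n+1) − s_(1) = (n + 1)/(2*(n + 3)) − (1/6) = n/(3*(n + 3)).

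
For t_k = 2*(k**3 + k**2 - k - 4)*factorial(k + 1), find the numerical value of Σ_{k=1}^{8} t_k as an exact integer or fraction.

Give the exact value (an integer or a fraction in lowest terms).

Σ = 442713612

r(k) = -(k + 2)*(k - (k + 1)**3 - (k + 1)**2 + 5)/(k**3 + k**2 - k - 4) after simplifying.
Normal form (A,B,C) = (k + 2, 1, k**3 + k**2 - k - 4).
Need (k + 2)·f(k+1) − (1)·f(k) = k**3 + k**2 - k - 4.
d = 2 from the (1,0,3) case.
Solving with deg f ≤ 2: f(k) = k**2 - 2*k - 2.
R(k) = B(k−1)·f(k)/C(k) = (k**2 - 2*k - 2)/(k**3 + k**2 - k - 4); s_k = R·t_k = 2*(k**2 - 2*k - 2)*factorial(k + 1).
Check: Δs_k = 2*(k**3 + k**2 - k - 4)*factorial(k + 1). ✓
Sum = s_(9) − s_(1); s_(9) = 442713600, s_(1) = -12 ⇒ 442713612.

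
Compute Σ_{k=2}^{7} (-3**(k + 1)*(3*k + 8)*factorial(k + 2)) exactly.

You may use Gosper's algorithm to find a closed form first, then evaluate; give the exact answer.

Σ = -71425669752

Ratio r(k) = 3*(k + 3)*(3*k + 11)/(3*k + 8).
Gosper form: A/B · C(k+1)/C(k) with A=3*k + 9, B=1, C=k + 8/3.
Key eq: (3*k + 9)·f(k+1) = (1)·f(k) + (k + 8/3).
Degrees (1,0,1) ⇒ d ≤ 0.
Coefficient equations give f(k) = 1/3.
Certificate R = B(k−1)f/C = 1/(3*k + 8) gives s_k = -3**(k + 1)*factorial(k + 2).
Verify: -3**(k + 1)*(3*k + 8)*factorial(k + 2) matches t_k.
Telescoping: Σ = s_(8) − s_(2) = -71425670400 − (-648) = -71425669752.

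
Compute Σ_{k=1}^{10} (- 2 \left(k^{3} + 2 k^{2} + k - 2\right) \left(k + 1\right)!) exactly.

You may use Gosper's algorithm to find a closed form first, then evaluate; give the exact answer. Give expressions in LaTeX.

r(k) = (k + 2)*(k + (k + 1)**3 + 2*(k + 1)**2 - 1)/(k**3 + 2*k**2 + k - 2) after simplifying.
So A=k + 2 and B=1, with C=k**3 + 2*k**2 + k - 2.
Key eq: (k + 2)·f(k+1) = (1)·f(k) + (k**3 + 2*k**2 + k - 2).
From deg A=1, deg B=0, deg C=3: d=2.
Solve for f: f(k) = (k - 2)*(k + 1) (degree 2 ≤ 2).
Certificate R = B(k−1)f/C = (k - 2)*(k + 1)/(k**3 + 2*k**2 + k - 2) gives s_k = -2*(k - 2)*(k + 1)*factorial(k + 1).
Check: Δs_k = -2*(k**3 + 2*k**2 + k - 2)*factorial(k + 1). ✓
Evaluate s at k=11 and k=1: -103464345600 and 8; difference -103464345608.

Σ = -103464345608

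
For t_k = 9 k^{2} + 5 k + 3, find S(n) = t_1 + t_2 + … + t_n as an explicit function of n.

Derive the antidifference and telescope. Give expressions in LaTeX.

S(n) = n \left(3 n^{2} + 7 n + 7\right)

Step 1: r(k) = (9*k**2 + 23*k + 17)/(9*k**2 + 5*k + 3).
Normal form (A,B,C) = (1, 1, k**2 + 5*k/9 + 1/3).
Solve (1)·f(k+1) − (1)·f(k) = k**2 + 5*k/9 + 1/3.
d = 3 from the (0,0,2) case.
Solving with deg f ≤ 3: f(k) = k*(3*k**2 - 2*k + 2)/9.
Then R = B(k−1)f/C = k*(3*k**2 - 2*k + 2)/(9*k**2 + 5*k + 3), so s_k = R(k)·t_k = k*(3*k**2 - 2*k + 2).
Check: Δs_k = 9*k**2 + 5*k + 3. ✓
Σ_(k=1)^n t_k = s_(n+1) − s_(1) = (3*n**3 + 7*n**2 + 7*n + 3) − (3), i.e. n*(3*n**2 + 7*n + 7).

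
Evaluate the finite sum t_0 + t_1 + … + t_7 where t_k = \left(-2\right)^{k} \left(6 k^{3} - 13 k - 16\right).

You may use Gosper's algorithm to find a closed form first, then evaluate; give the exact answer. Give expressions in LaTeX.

Compute t_(k+1)/t_k: get 2*(-13*k + 6*(k + 1)**3 - 29)/(-6*k**3 + 13*k + 16).
So A=-2 and B=1, with C=k**3 - 13*k/6 - 8/3.
Solve (-2)·f(k+1) − (1)·f(k) = k**3 - 13*k/6 - 8/3.
Degrees (0,0,3) ⇒ d ≤ 3.
A polynomial solution: f(k) = -(2*k**3 - 4*k**2 - 3*k - 2)/6.
Then R = B(k−1)f/C = -(2*k**3 - 4*k**2 - 3*k - 2)/(6*k**3 - 13*k - 16), so s_k = R(k)·t_k = (-2)**k*(-2*k**3 + 4*k**2 + 3*k + 2).
Check: Δs_k = (-2)**k*(6*k**3 - 13*k - 16). ✓
Evaluate s at k=8 and k=0: -189952 and 2; difference -189954.

Σ = -189954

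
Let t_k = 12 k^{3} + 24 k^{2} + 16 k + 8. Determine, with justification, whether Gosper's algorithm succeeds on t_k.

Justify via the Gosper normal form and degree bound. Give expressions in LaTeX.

Yes. s_k = k \left(3 k^{3} + 2 k^{2} - k + 4\right).

r(k) = (3*k**3 + 15*k**2 + 25*k + 15)/(3*k**3 + 6*k**2 + 4*k + 2) after simplifying.
Factor: A=1; B=1; C=k**3 + 2*k**2 + 4*k/3 + 2/3.
Set up (1)·f(k+1) − (1)·f(k) − (k**3 + 2*k**2 + 4*k/3 + 2/3) = 0.
d = 4 from the (0,0,3) case.
A polynomial solution: f(k) = k*(3*k**3 + 2*k**2 - k + 4)/12.
So s_k = (B(k−1)f/C)·t_k = (k*(3*k**3 + 2*k**2 - k + 4)/(4*(3*k**3 + 6*k**2 + 4*k + 2)))·t_k = k*(3*k**3 + 2*k**2 - k + 4).
Verify: 12*k**3 + 24*k**2 + 16*k + 8 matches t_k.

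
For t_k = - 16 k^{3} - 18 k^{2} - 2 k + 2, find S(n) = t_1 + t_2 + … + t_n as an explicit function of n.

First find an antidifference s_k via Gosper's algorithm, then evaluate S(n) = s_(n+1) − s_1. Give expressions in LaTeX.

Ratio r(k) = (k + 8*(k + 1)**3 + 9*(k + 1)**2)/(8*k**3 + 9*k**2 + k - 1).
Factor: A=1; B=1; C=k**3 + 9*k**2/8 + k/8 - 1/8.
Set up (1)·f(k+1) − (1)·f(k) − (k**3 + 9*k**2/8 + k/8 - 1/8) = 0.
Bound: deg f ≤ 4.
Solve for f: f(k) = k**2*(2*k**2 - k - 2)/8 (degree 4 ≤ 4).
So s_k = (B(k−1)f/C)·t_k = (k**2*(2*k**2 - k - 2)/(8*k**3 + 9*k**2 + k - 1))·t_k = 2*k**2*(-2*k**2 + k + 2).
s_(k+1) − s_k = -16*k**3 - 18*k**2 - 2*k + 2 = t_k.
Evaluate: s_(n+1) = -4*n**4 - 14*n**3 - 14*n**2 - 2*n + 2; subtract s_(1) = 2 ⇒ S(n) = 2*n*(-2*n**3 - 7*n**2 - 7*n - 1).

S(n) = 2 n \left(- 2 n^{3} - 7 n^{2} - 7 n - 1\right)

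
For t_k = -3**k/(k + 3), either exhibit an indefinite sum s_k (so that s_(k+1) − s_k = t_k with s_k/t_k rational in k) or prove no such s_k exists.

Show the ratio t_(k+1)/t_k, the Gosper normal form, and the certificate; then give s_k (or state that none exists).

Compute t_(k+1)/t_k: get 3*(k + 3)/(k + 4).
Gosper form: A/B · C(k+1)/C(k) with A=3*k + 9, B=k + 4, C=1.
Key eq: (3*k + 9)·f(k+1) = (k + 3)·f(k) + (1).
deg f ≤ -1 (via 1,1,0).
d = -1 < 0 ⇒ no nonzero polynomial f; not summable.

no hypergeometric antidifference exists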